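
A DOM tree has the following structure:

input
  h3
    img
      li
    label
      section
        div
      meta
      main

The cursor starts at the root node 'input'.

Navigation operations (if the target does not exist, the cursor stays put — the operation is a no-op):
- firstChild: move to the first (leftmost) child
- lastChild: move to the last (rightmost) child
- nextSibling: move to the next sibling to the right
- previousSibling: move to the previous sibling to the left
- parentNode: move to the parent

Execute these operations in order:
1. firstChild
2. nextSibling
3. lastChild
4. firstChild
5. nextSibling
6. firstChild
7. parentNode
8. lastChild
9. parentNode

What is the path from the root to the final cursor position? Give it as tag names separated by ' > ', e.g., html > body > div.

After 1 (firstChild): h3
After 2 (nextSibling): h3 (no-op, stayed)
After 3 (lastChild): label
After 4 (firstChild): section
After 5 (nextSibling): meta
After 6 (firstChild): meta (no-op, stayed)
After 7 (parentNode): label
After 8 (lastChild): main
After 9 (parentNode): label

Answer: input > h3 > label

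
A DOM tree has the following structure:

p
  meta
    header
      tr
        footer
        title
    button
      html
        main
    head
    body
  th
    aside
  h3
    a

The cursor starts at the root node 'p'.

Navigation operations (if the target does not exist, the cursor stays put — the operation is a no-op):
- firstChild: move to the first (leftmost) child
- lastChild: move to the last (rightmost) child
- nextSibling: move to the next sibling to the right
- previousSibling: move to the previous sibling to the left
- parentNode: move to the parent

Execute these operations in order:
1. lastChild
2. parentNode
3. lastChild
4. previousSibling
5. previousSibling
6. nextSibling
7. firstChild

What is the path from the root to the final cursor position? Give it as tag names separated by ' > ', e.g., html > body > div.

Answer: p > th > aside

Derivation:
After 1 (lastChild): h3
After 2 (parentNode): p
After 3 (lastChild): h3
After 4 (previousSibling): th
After 5 (previousSibling): meta
After 6 (nextSibling): th
After 7 (firstChild): aside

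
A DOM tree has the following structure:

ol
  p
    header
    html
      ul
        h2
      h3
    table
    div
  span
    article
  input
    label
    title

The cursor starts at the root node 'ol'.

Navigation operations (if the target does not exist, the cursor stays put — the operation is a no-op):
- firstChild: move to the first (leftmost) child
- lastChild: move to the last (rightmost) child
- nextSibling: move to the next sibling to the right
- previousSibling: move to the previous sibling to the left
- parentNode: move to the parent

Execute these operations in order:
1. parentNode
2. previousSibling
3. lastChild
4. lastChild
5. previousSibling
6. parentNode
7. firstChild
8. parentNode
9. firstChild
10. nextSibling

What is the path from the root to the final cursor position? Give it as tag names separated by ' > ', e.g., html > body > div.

After 1 (parentNode): ol (no-op, stayed)
After 2 (previousSibling): ol (no-op, stayed)
After 3 (lastChild): input
After 4 (lastChild): title
After 5 (previousSibling): label
After 6 (parentNode): input
After 7 (firstChild): label
After 8 (parentNode): input
After 9 (firstChild): label
After 10 (nextSibling): title

Answer: ol > input > title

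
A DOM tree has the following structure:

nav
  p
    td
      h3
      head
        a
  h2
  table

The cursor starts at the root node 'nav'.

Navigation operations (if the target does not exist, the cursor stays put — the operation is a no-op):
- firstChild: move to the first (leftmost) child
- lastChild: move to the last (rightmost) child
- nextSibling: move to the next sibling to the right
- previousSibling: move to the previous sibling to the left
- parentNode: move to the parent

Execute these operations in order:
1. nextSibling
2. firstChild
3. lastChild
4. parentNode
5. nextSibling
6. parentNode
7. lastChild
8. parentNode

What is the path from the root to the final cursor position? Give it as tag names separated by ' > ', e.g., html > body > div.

After 1 (nextSibling): nav (no-op, stayed)
After 2 (firstChild): p
After 3 (lastChild): td
After 4 (parentNode): p
After 5 (nextSibling): h2
After 6 (parentNode): nav
After 7 (lastChild): table
After 8 (parentNode): nav

Answer: nav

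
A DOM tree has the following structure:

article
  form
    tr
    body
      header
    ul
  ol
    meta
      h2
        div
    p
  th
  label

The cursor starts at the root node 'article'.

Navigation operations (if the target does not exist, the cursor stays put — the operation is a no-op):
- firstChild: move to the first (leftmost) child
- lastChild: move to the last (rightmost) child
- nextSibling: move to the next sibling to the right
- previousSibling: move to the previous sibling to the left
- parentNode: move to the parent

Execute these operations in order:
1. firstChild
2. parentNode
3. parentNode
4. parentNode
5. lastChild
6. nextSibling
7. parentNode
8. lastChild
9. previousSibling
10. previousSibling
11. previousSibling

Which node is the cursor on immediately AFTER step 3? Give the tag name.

Answer: article

Derivation:
After 1 (firstChild): form
After 2 (parentNode): article
After 3 (parentNode): article (no-op, stayed)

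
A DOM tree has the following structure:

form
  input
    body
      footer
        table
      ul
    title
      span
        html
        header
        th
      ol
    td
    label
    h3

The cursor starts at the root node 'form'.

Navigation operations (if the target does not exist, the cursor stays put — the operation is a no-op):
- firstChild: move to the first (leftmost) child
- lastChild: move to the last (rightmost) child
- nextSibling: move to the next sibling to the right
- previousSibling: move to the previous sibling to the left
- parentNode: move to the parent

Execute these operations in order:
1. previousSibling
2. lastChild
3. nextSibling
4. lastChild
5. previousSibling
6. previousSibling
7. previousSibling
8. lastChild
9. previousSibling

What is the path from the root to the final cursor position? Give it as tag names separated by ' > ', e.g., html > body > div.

After 1 (previousSibling): form (no-op, stayed)
After 2 (lastChild): input
After 3 (nextSibling): input (no-op, stayed)
After 4 (lastChild): h3
After 5 (previousSibling): label
After 6 (previousSibling): td
After 7 (previousSibling): title
After 8 (lastChild): ol
After 9 (previousSibling): span

Answer: form > input > title > span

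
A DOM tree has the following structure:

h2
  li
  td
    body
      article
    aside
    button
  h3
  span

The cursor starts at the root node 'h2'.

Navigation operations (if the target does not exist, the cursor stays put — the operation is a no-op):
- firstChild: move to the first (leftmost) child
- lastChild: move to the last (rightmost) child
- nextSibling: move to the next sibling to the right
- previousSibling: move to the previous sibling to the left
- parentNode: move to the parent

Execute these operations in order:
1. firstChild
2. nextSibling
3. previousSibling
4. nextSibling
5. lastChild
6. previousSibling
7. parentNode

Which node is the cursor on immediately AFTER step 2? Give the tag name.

Answer: td

Derivation:
After 1 (firstChild): li
After 2 (nextSibling): td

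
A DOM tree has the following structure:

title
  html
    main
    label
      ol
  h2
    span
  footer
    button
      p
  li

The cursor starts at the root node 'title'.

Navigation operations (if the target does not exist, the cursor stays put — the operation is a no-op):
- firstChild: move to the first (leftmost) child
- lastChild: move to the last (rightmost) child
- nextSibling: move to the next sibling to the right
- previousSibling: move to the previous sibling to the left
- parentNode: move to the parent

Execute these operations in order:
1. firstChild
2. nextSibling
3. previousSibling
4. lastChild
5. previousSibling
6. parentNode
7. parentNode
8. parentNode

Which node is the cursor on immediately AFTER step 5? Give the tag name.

After 1 (firstChild): html
After 2 (nextSibling): h2
After 3 (previousSibling): html
After 4 (lastChild): label
After 5 (previousSibling): main

Answer: main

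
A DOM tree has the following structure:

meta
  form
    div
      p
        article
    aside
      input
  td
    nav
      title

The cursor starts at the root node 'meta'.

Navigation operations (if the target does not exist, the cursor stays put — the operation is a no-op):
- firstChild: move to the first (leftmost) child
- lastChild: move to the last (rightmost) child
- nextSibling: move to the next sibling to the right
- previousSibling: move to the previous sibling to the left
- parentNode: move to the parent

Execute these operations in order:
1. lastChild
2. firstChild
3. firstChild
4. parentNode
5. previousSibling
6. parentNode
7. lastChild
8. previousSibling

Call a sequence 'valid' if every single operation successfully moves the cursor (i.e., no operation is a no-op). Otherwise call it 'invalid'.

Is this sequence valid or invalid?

Answer: invalid

Derivation:
After 1 (lastChild): td
After 2 (firstChild): nav
After 3 (firstChild): title
After 4 (parentNode): nav
After 5 (previousSibling): nav (no-op, stayed)
After 6 (parentNode): td
After 7 (lastChild): nav
After 8 (previousSibling): nav (no-op, stayed)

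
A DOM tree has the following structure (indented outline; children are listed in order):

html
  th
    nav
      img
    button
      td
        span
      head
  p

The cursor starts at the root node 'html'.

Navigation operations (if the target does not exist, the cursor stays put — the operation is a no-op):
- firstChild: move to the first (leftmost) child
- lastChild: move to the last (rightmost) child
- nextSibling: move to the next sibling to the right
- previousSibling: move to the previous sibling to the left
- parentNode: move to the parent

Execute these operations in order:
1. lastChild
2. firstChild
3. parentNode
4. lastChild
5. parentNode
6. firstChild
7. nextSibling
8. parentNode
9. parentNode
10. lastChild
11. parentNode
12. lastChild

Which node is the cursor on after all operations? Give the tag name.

After 1 (lastChild): p
After 2 (firstChild): p (no-op, stayed)
After 3 (parentNode): html
After 4 (lastChild): p
After 5 (parentNode): html
After 6 (firstChild): th
After 7 (nextSibling): p
After 8 (parentNode): html
After 9 (parentNode): html (no-op, stayed)
After 10 (lastChild): p
After 11 (parentNode): html
After 12 (lastChild): p

Answer: p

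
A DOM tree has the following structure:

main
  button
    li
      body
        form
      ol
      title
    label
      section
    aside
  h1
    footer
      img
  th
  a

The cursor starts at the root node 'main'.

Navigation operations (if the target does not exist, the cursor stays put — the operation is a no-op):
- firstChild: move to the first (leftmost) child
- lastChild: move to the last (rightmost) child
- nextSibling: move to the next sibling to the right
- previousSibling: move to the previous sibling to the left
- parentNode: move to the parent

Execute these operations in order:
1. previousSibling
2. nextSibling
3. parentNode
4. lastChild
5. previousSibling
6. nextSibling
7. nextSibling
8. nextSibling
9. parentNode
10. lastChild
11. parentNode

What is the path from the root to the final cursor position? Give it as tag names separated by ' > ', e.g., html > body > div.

After 1 (previousSibling): main (no-op, stayed)
After 2 (nextSibling): main (no-op, stayed)
After 3 (parentNode): main (no-op, stayed)
After 4 (lastChild): a
After 5 (previousSibling): th
After 6 (nextSibling): a
After 7 (nextSibling): a (no-op, stayed)
After 8 (nextSibling): a (no-op, stayed)
After 9 (parentNode): main
After 10 (lastChild): a
After 11 (parentNode): main

Answer: main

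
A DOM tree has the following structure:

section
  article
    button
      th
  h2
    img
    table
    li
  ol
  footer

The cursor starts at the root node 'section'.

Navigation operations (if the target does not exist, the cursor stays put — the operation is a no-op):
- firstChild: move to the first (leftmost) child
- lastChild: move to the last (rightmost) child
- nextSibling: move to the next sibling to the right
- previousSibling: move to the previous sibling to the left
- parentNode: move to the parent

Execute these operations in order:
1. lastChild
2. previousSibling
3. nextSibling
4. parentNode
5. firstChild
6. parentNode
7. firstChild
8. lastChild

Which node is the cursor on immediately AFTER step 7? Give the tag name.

After 1 (lastChild): footer
After 2 (previousSibling): ol
After 3 (nextSibling): footer
After 4 (parentNode): section
After 5 (firstChild): article
After 6 (parentNode): section
After 7 (firstChild): article

Answer: article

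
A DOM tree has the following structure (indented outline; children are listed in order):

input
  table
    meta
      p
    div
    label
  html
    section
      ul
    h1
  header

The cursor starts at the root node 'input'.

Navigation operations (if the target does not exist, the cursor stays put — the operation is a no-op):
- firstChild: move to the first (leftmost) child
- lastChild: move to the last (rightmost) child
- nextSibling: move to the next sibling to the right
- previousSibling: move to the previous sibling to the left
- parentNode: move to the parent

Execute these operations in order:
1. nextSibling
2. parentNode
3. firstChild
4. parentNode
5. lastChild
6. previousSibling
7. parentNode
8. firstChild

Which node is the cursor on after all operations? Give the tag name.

After 1 (nextSibling): input (no-op, stayed)
After 2 (parentNode): input (no-op, stayed)
After 3 (firstChild): table
After 4 (parentNode): input
After 5 (lastChild): header
After 6 (previousSibling): html
After 7 (parentNode): input
After 8 (firstChild): table

Answer: table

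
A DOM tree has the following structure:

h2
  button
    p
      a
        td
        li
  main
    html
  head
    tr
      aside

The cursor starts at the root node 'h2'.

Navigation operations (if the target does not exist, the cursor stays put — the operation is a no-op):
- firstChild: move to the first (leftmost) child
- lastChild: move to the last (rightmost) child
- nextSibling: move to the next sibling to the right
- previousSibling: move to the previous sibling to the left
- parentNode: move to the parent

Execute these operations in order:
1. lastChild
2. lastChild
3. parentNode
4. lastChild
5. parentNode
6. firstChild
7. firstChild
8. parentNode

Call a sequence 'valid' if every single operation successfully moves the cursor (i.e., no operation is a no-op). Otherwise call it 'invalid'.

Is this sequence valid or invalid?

Answer: valid

Derivation:
After 1 (lastChild): head
After 2 (lastChild): tr
After 3 (parentNode): head
After 4 (lastChild): tr
After 5 (parentNode): head
After 6 (firstChild): tr
After 7 (firstChild): aside
After 8 (parentNode): tr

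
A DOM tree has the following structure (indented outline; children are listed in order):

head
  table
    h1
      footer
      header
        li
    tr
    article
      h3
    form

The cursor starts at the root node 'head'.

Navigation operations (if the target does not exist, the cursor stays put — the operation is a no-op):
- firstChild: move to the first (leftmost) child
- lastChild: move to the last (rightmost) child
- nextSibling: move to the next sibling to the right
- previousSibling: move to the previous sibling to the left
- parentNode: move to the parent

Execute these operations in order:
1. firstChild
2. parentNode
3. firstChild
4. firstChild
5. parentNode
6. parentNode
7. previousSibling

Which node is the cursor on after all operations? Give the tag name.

After 1 (firstChild): table
After 2 (parentNode): head
After 3 (firstChild): table
After 4 (firstChild): h1
After 5 (parentNode): table
After 6 (parentNode): head
After 7 (previousSibling): head (no-op, stayed)

Answer: head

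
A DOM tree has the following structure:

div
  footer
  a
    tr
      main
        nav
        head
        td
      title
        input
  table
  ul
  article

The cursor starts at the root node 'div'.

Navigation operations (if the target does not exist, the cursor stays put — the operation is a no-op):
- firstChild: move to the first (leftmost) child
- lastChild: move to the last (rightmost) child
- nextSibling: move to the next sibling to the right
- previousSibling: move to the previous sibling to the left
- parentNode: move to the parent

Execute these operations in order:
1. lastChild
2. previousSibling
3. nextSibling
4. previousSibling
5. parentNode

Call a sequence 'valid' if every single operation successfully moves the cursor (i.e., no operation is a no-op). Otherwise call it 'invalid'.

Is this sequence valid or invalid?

Answer: valid

Derivation:
After 1 (lastChild): article
After 2 (previousSibling): ul
After 3 (nextSibling): article
After 4 (previousSibling): ul
After 5 (parentNode): div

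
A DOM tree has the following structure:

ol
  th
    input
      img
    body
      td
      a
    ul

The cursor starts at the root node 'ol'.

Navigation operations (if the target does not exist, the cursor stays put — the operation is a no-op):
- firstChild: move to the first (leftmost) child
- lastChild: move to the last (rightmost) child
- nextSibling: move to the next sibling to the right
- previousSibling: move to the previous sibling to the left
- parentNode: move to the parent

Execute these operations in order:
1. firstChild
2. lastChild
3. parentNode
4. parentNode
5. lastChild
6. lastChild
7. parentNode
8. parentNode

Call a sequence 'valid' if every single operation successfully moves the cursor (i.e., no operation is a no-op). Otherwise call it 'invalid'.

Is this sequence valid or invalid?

After 1 (firstChild): th
After 2 (lastChild): ul
After 3 (parentNode): th
After 4 (parentNode): ol
After 5 (lastChild): th
After 6 (lastChild): ul
After 7 (parentNode): th
After 8 (parentNode): ol

Answer: valid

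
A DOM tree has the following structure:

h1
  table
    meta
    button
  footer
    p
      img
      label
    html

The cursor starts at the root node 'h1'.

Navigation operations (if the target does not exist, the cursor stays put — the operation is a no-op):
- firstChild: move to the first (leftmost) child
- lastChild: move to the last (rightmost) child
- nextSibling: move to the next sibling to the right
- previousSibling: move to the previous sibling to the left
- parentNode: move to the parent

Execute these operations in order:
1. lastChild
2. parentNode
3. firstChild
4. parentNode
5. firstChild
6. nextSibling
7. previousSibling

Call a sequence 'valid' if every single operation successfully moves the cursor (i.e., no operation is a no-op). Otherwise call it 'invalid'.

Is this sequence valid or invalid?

After 1 (lastChild): footer
After 2 (parentNode): h1
After 3 (firstChild): table
After 4 (parentNode): h1
After 5 (firstChild): table
After 6 (nextSibling): footer
After 7 (previousSibling): table

Answer: valid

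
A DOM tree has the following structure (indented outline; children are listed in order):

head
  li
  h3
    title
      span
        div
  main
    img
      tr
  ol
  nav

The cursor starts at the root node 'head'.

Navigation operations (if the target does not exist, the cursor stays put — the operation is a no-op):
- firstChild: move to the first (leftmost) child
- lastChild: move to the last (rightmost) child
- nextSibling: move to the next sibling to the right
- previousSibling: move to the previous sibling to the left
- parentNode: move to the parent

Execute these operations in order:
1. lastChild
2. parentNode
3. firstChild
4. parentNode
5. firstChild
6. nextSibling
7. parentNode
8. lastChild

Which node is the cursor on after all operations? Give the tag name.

After 1 (lastChild): nav
After 2 (parentNode): head
After 3 (firstChild): li
After 4 (parentNode): head
After 5 (firstChild): li
After 6 (nextSibling): h3
After 7 (parentNode): head
After 8 (lastChild): nav

Answer: nav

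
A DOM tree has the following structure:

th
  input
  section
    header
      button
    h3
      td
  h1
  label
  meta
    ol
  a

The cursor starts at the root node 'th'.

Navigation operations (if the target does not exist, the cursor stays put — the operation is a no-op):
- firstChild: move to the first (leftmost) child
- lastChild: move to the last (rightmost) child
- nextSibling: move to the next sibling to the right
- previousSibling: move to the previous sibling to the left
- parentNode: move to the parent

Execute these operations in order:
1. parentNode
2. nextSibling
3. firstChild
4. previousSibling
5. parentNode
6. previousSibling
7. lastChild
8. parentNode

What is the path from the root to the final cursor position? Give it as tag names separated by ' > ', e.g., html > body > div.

After 1 (parentNode): th (no-op, stayed)
After 2 (nextSibling): th (no-op, stayed)
After 3 (firstChild): input
After 4 (previousSibling): input (no-op, stayed)
After 5 (parentNode): th
After 6 (previousSibling): th (no-op, stayed)
After 7 (lastChild): a
After 8 (parentNode): th

Answer: th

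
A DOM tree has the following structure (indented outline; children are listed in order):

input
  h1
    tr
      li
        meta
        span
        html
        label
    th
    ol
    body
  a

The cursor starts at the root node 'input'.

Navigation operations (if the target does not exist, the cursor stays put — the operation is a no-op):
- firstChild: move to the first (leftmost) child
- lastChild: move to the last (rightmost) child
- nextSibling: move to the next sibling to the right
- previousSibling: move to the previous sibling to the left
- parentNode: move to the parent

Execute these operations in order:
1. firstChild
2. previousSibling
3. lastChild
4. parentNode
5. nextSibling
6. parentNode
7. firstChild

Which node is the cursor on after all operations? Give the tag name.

After 1 (firstChild): h1
After 2 (previousSibling): h1 (no-op, stayed)
After 3 (lastChild): body
After 4 (parentNode): h1
After 5 (nextSibling): a
After 6 (parentNode): input
After 7 (firstChild): h1

Answer: h1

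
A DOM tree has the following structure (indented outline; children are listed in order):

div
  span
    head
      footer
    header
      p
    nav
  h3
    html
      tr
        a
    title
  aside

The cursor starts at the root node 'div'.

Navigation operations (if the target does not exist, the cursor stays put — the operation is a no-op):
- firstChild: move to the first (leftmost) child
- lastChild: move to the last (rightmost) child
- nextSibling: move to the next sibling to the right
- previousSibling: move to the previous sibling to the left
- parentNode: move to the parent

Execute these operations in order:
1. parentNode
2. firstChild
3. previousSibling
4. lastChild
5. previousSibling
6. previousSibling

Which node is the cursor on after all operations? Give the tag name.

After 1 (parentNode): div (no-op, stayed)
After 2 (firstChild): span
After 3 (previousSibling): span (no-op, stayed)
After 4 (lastChild): nav
After 5 (previousSibling): header
After 6 (previousSibling): head

Answer: head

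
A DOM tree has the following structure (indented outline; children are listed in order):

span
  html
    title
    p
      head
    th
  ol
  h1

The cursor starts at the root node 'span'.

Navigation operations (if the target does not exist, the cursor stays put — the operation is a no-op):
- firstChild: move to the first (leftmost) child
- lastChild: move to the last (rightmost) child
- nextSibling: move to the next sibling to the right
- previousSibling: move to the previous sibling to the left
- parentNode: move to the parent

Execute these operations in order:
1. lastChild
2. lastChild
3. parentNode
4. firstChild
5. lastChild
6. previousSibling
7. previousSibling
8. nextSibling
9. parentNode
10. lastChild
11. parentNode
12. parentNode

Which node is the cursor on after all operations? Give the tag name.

After 1 (lastChild): h1
After 2 (lastChild): h1 (no-op, stayed)
After 3 (parentNode): span
After 4 (firstChild): html
After 5 (lastChild): th
After 6 (previousSibling): p
After 7 (previousSibling): title
After 8 (nextSibling): p
After 9 (parentNode): html
After 10 (lastChild): th
After 11 (parentNode): html
After 12 (parentNode): span

Answer: span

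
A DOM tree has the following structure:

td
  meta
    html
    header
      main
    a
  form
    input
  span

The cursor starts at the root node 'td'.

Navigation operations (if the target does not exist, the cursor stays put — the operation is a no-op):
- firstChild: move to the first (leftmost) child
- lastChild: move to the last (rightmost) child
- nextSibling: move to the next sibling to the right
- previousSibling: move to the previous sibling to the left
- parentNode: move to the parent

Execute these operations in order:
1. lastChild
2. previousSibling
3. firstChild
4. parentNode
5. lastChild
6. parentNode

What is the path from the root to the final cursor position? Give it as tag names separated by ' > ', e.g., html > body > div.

After 1 (lastChild): span
After 2 (previousSibling): form
After 3 (firstChild): input
After 4 (parentNode): form
After 5 (lastChild): input
After 6 (parentNode): form

Answer: td > form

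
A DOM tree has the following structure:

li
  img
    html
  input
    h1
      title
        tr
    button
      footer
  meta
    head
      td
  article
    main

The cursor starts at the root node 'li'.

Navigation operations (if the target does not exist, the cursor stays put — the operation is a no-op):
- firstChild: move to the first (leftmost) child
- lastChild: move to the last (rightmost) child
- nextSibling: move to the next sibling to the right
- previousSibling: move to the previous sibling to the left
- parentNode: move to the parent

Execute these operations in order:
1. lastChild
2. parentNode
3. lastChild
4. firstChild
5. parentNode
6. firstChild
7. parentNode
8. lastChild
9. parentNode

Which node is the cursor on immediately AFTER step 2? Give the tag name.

Answer: li

Derivation:
After 1 (lastChild): article
After 2 (parentNode): li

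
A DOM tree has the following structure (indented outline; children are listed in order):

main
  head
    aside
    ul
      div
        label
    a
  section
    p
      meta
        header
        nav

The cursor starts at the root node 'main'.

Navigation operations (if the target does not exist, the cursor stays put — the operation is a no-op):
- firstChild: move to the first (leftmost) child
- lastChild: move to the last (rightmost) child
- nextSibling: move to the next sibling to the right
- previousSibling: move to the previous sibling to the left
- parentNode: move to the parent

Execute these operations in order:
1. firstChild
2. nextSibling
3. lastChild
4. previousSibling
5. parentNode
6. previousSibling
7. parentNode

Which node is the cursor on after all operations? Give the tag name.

Answer: main

Derivation:
After 1 (firstChild): head
After 2 (nextSibling): section
After 3 (lastChild): p
After 4 (previousSibling): p (no-op, stayed)
After 5 (parentNode): section
After 6 (previousSibling): head
After 7 (parentNode): main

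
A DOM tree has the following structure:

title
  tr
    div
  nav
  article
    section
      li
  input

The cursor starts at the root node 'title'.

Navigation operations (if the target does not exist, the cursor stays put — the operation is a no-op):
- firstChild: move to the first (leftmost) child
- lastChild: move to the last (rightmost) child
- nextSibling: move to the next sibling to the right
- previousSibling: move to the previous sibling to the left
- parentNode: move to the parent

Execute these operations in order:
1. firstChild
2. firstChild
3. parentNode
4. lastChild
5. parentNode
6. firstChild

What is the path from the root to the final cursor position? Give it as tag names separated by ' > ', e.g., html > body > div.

Answer: title > tr > div

Derivation:
After 1 (firstChild): tr
After 2 (firstChild): div
After 3 (parentNode): tr
After 4 (lastChild): div
After 5 (parentNode): tr
After 6 (firstChild): div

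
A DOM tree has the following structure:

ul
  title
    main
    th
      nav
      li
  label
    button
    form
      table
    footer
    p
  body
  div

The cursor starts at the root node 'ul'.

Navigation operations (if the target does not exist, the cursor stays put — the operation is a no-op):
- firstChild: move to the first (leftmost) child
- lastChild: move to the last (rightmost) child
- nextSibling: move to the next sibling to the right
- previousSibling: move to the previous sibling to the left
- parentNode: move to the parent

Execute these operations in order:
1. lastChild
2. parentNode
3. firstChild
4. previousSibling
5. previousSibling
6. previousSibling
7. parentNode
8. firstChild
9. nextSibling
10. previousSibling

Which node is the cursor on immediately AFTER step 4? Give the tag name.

Answer: title

Derivation:
After 1 (lastChild): div
After 2 (parentNode): ul
After 3 (firstChild): title
After 4 (previousSibling): title (no-op, stayed)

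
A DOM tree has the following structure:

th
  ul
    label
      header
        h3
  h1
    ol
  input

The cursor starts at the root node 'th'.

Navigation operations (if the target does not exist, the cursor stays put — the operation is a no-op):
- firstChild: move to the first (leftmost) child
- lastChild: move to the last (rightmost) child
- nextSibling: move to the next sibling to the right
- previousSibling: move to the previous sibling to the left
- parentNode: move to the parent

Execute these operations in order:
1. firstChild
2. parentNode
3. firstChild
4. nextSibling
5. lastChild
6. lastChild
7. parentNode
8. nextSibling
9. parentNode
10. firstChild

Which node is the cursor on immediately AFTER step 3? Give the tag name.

Answer: ul

Derivation:
After 1 (firstChild): ul
After 2 (parentNode): th
After 3 (firstChild): ul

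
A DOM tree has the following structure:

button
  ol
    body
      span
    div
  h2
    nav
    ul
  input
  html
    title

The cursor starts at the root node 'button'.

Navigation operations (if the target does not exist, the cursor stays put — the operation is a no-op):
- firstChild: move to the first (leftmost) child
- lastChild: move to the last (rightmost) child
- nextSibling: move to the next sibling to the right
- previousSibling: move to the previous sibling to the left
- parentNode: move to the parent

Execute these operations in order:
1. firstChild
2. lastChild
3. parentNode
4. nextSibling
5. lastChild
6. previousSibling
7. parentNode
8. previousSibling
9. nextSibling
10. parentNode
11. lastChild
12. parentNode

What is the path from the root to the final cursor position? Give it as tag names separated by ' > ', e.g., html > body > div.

After 1 (firstChild): ol
After 2 (lastChild): div
After 3 (parentNode): ol
After 4 (nextSibling): h2
After 5 (lastChild): ul
After 6 (previousSibling): nav
After 7 (parentNode): h2
After 8 (previousSibling): ol
After 9 (nextSibling): h2
After 10 (parentNode): button
After 11 (lastChild): html
After 12 (parentNode): button

Answer: button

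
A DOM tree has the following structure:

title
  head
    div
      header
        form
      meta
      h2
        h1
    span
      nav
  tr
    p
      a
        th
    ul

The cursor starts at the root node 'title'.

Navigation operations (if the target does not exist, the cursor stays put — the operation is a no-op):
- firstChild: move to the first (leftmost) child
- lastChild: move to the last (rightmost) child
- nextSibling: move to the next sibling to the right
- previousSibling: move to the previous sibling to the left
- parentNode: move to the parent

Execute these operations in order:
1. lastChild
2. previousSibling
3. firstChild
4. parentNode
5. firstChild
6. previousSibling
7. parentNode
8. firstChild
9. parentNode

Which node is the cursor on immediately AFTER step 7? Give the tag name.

After 1 (lastChild): tr
After 2 (previousSibling): head
After 3 (firstChild): div
After 4 (parentNode): head
After 5 (firstChild): div
After 6 (previousSibling): div (no-op, stayed)
After 7 (parentNode): head

Answer: head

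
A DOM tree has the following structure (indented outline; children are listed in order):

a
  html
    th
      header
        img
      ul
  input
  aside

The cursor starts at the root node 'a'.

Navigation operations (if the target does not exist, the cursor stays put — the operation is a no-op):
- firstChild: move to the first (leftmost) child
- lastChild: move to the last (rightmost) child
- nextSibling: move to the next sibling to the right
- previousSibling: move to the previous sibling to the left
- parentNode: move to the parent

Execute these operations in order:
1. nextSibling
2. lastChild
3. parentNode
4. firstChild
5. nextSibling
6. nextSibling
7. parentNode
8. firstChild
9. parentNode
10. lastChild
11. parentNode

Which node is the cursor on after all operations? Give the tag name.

After 1 (nextSibling): a (no-op, stayed)
After 2 (lastChild): aside
After 3 (parentNode): a
After 4 (firstChild): html
After 5 (nextSibling): input
After 6 (nextSibling): aside
After 7 (parentNode): a
After 8 (firstChild): html
After 9 (parentNode): a
After 10 (lastChild): aside
After 11 (parentNode): a

Answer: a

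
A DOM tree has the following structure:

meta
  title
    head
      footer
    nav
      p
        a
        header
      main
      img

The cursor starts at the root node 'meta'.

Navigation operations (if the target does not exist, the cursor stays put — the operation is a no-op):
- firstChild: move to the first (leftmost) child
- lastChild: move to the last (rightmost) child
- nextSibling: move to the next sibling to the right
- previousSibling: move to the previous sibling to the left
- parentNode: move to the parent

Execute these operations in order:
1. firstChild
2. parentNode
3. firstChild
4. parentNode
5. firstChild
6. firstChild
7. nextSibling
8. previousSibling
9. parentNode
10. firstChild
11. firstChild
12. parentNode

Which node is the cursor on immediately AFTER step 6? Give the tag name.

Answer: head

Derivation:
After 1 (firstChild): title
After 2 (parentNode): meta
After 3 (firstChild): title
After 4 (parentNode): meta
After 5 (firstChild): title
After 6 (firstChild): head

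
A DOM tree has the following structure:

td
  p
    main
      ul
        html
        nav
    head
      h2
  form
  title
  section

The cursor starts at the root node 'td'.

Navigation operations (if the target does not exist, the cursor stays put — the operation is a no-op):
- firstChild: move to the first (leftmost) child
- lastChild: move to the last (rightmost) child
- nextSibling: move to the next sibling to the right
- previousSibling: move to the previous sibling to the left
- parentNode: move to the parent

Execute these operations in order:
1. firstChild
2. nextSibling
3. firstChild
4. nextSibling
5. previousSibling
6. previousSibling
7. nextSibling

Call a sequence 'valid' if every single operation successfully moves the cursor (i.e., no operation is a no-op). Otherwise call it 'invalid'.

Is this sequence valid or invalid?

Answer: invalid

Derivation:
After 1 (firstChild): p
After 2 (nextSibling): form
After 3 (firstChild): form (no-op, stayed)
After 4 (nextSibling): title
After 5 (previousSibling): form
After 6 (previousSibling): p
After 7 (nextSibling): form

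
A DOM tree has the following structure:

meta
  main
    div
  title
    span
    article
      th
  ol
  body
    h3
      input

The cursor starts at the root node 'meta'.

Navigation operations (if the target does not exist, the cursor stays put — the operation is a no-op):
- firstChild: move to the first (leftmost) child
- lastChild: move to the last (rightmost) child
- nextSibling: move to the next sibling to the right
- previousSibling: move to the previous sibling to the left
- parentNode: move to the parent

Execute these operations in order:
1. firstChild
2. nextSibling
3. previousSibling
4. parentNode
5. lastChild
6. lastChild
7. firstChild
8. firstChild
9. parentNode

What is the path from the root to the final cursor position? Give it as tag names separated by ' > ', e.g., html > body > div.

Answer: meta > body > h3

Derivation:
After 1 (firstChild): main
After 2 (nextSibling): title
After 3 (previousSibling): main
After 4 (parentNode): meta
After 5 (lastChild): body
After 6 (lastChild): h3
After 7 (firstChild): input
After 8 (firstChild): input (no-op, stayed)
After 9 (parentNode): h3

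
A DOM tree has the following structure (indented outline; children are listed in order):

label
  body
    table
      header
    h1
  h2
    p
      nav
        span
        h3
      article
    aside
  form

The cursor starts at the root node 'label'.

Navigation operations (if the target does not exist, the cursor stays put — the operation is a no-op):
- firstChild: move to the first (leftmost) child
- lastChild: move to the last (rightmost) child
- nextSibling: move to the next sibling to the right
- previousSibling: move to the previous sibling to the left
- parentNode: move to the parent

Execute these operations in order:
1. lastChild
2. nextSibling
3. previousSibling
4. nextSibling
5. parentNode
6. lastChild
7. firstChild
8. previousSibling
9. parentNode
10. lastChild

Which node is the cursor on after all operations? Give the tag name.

Answer: form

Derivation:
After 1 (lastChild): form
After 2 (nextSibling): form (no-op, stayed)
After 3 (previousSibling): h2
After 4 (nextSibling): form
After 5 (parentNode): label
After 6 (lastChild): form
After 7 (firstChild): form (no-op, stayed)
After 8 (previousSibling): h2
After 9 (parentNode): label
After 10 (lastChild): form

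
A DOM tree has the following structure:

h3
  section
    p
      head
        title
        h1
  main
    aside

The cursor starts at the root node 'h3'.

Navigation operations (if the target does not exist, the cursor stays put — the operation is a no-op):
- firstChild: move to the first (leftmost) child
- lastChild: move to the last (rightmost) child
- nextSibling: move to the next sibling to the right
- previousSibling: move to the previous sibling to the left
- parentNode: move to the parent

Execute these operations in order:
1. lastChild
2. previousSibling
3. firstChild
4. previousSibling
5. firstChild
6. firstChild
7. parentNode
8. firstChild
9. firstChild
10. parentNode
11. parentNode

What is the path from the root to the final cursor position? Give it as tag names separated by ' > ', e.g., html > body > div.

Answer: h3 > section > p

Derivation:
After 1 (lastChild): main
After 2 (previousSibling): section
After 3 (firstChild): p
After 4 (previousSibling): p (no-op, stayed)
After 5 (firstChild): head
After 6 (firstChild): title
After 7 (parentNode): head
After 8 (firstChild): title
After 9 (firstChild): title (no-op, stayed)
After 10 (parentNode): head
After 11 (parentNode): p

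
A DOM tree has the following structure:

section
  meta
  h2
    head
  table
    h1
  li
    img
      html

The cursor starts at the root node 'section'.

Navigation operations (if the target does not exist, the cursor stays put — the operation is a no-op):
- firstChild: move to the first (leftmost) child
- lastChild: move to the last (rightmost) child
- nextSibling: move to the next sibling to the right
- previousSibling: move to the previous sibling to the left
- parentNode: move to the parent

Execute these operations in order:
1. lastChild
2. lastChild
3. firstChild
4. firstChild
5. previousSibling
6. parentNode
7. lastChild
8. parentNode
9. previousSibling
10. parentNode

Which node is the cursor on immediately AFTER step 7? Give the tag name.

Answer: html

Derivation:
After 1 (lastChild): li
After 2 (lastChild): img
After 3 (firstChild): html
After 4 (firstChild): html (no-op, stayed)
After 5 (previousSibling): html (no-op, stayed)
After 6 (parentNode): img
After 7 (lastChild): html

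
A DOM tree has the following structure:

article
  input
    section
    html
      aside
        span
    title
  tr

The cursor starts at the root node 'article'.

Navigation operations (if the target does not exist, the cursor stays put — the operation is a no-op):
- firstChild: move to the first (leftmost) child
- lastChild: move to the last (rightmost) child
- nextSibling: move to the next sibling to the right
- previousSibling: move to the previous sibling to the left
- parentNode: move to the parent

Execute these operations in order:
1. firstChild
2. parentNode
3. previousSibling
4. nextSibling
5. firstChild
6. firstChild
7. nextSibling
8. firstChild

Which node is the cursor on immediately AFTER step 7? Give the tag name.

After 1 (firstChild): input
After 2 (parentNode): article
After 3 (previousSibling): article (no-op, stayed)
After 4 (nextSibling): article (no-op, stayed)
After 5 (firstChild): input
After 6 (firstChild): section
After 7 (nextSibling): html

Answer: html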